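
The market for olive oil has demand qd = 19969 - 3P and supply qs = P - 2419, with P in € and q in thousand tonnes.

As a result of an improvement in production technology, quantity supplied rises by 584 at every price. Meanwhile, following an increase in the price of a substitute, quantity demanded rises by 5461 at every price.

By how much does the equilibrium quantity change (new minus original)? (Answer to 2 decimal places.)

+1803.25

Before the shock: 19969 - 3P = P - 2419 ⇒ 22388 = 4P ⇒ P = 5597, q = 3178.
After the shift, demand is qd = 25430 - 3P and supply is qs = P - 1835.
Clearing the new market: 25430 - 3P = P - 1835, so P = 6816.25 and q = 4981.25.
Δq = 4981.25 − 3178 = +1803.25.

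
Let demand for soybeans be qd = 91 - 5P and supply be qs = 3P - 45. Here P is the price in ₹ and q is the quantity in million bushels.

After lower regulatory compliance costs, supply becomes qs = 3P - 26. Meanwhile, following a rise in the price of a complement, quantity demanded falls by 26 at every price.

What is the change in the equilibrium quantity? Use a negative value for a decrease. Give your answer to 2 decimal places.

+2.13

Solve the original market: 91 - 5P = 3P - 45, hence P = 17 and q = 6.
With the change applied: demand qd = 65 - 5P, supply qs = 3P - 26.
Clearing the new market: 65 - 5P = 3P - 26, so P = 11.375 and q = 8.125.
Δq = 8.125 − 6 = +2.13.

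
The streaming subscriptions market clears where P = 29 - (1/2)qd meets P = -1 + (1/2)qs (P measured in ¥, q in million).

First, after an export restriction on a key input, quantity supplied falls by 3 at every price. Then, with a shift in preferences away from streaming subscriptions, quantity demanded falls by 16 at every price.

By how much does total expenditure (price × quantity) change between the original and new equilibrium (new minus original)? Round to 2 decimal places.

Before the shock: 58 - 2P = 2P + 2 ⇒ 56 = 4P ⇒ P = 14, q = 30.
The shock moves the curves to qd = 42 - 2P and qs = 2P - 1.
New equilibrium: 42 - 2P = 2P - 1 ⇒ 43 = 4P ⇒ P = 10.75, q = 20.5.
Expenditure moves from 14×30 = 420 to 10.75×20.5 = 220.375; change = -199.63.

-199.63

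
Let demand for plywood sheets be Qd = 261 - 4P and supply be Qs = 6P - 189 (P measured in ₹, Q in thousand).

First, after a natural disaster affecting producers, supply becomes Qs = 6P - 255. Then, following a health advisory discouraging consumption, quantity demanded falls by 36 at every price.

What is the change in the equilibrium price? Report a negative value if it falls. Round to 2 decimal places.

Solve the original market: 261 - 4P = 6P - 189, hence P = 45 and Q = 81.
With the change applied: demand Qd = 225 - 4P, supply Qs = 6P - 255.
Setting them equal: 225 - 4P = 6P - 255 → 480 = 10P, so P = 48 and Q = 33.
ΔP = 48 − 45 = +3.00.

+3.00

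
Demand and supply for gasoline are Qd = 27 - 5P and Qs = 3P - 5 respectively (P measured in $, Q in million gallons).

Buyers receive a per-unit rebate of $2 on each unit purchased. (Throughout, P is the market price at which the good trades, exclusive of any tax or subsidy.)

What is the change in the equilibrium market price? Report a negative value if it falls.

+1.25

Initially, 27 - 5P = 3P - 5, so 32 = 8P and P = 4, Q = 7.
Since buyers' out-of-pocket price is the market price minus the rebate, the effective demand curve becomes Qd = 37 - 5P.
Equate the new curves: 37 - 5P = 3P - 5, giving 42 = 8P, P = 5.25, Q = 10.75.
ΔP = 5.25 − 4 = +1.25.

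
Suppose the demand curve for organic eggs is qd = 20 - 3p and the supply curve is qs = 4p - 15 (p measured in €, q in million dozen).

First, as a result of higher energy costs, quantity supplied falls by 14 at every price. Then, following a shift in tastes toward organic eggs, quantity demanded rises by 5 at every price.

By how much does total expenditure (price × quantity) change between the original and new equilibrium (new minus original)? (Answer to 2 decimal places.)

Before the shock: 20 - 3p = 4p - 15 ⇒ 35 = 7p ⇒ p = 5, q = 5.
After the shift, demand is qd = 25 - 3p and supply is qs = 4p - 29.
Equate the new curves: 25 - 3p = 4p - 29, giving 54 = 7p, p = 54/7 ≈ 7.7143, q = 13/7 ≈ 1.8571.
Expenditure moves from 5×5 = 25 to 7.7143×1.8571 = 14.3265; change = -10.67.

-10.67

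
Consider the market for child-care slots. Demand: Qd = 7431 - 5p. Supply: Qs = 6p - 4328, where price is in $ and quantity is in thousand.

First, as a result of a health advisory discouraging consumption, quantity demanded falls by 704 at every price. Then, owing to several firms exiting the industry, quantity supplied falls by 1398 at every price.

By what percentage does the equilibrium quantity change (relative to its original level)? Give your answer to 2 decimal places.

Solve the original market: 7431 - 5p = 6p - 4328, hence p = 1069 and Q = 2086.
With the change applied: demand Qd = 6727 - 5p, supply Qs = 6p - 5726.
Clearing the new market: 6727 - 5p = 6p - 5726, so p = 12453/11 ≈ 1132.0909 and Q = 11732/11 ≈ 1066.5455.
%ΔQ = (1066.5455 − 2086) / 2086 × 100 = -48.87%.

-48.87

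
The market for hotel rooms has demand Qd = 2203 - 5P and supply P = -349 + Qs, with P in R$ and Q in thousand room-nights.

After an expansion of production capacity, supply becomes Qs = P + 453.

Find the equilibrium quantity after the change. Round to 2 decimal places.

744.67

Original equilibrium: 2203 - 5P = P + 349 gives 1854 = 6P, so P = 309 and Q = 658.
The shock moves the curves to Qd = 2203 - 5P and Qs = P + 453.
Equate the new curves: 2203 - 5P = P + 453, giving 1750 = 6P, P = 875/3 ≈ 291.6667, Q = 2234/3 ≈ 744.6667.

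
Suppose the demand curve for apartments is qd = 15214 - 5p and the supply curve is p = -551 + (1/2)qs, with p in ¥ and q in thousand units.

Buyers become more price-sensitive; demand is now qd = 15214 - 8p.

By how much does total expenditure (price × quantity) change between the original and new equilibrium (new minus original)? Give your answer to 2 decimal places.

-4812030.72

Original equilibrium: 15214 - 5p = 2p + 1102 gives 14112 = 7p, so p = 2016 and q = 5134.
After the shift, demand is qd = 15214 - 8p and supply is qs = 2p + 1102.
Equate the new curves: 15214 - 8p = 2p + 1102, giving 14112 = 10p, p = 1411.2, q = 3924.4.
Expenditure moves from 2016×5134 = 10350144 to 1411.2×3924.4 = 5538113.28; change = -4812030.72.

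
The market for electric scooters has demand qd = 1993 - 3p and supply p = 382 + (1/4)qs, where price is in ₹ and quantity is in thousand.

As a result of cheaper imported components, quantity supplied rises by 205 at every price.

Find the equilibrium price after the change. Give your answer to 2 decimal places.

Before the shock: 1993 - 3p = 4p - 1528 ⇒ 3521 = 7p ⇒ p = 503, q = 484.
With the change applied: demand qd = 1993 - 3p, supply qs = 4p - 1323.
New equilibrium: 1993 - 3p = 4p - 1323 ⇒ 3316 = 7p ⇒ p = 3316/7 ≈ 473.7143, q = 4003/7 ≈ 571.8571.

473.71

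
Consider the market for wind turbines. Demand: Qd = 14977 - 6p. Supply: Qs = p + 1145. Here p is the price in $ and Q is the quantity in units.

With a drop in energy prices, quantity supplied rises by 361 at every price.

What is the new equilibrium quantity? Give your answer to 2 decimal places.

3430.43

Solve the original market: 14977 - 6p = p + 1145, hence p = 1976 and Q = 3121.
The shock moves the curves to Qd = 14977 - 6p and Qs = p + 1506.
Equate the new curves: 14977 - 6p = p + 1506, giving 13471 = 7p, p = 13471/7 ≈ 1924.4286, Q = 24013/7 ≈ 3430.4286.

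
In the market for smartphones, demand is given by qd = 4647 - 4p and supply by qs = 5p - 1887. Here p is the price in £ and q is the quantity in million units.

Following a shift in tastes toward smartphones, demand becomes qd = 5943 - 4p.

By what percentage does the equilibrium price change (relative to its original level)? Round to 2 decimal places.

+19.83

Initially, 4647 - 4p = 5p - 1887, so 6534 = 9p and p = 726, q = 1743.
The new curves are qd = 5943 - 4p (demand) and qs = 5p - 1887 (supply).
Equate the new curves: 5943 - 4p = 5p - 1887, giving 7830 = 9p, p = 870, q = 2463.
%Δp = (870 − 726) / 726 × 100 = +19.83%.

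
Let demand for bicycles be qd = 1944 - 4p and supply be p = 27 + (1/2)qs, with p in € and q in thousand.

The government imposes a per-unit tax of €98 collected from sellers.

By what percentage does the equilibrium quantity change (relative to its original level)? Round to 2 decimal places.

Original equilibrium: 1944 - 4p = 2p - 54 gives 1998 = 6p, so p = 333 and q = 612.
Since sellers keep the price net of the tax, the effective supply curve becomes qs = 2p - 250.
New equilibrium: 1944 - 4p = 2p - 250 ⇒ 2194 = 6p ⇒ p = 1097/3 ≈ 365.6667, q = 1444/3 ≈ 481.3333.
%Δq = (481.3333 − 612) / 612 × 100 = -21.35%.

-21.35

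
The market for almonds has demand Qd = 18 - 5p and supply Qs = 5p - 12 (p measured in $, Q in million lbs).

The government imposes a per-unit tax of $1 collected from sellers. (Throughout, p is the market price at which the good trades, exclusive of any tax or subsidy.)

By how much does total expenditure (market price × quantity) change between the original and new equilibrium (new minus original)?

-7.25

Initially, 18 - 5p = 5p - 12, so 30 = 10p and p = 3, Q = 3.
Since sellers keep the price net of the tax, the effective supply curve becomes Qs = 5p - 17.
New equilibrium: 18 - 5p = 5p - 17 ⇒ 35 = 10p ⇒ p = 3.5, Q = 0.5.
Expenditure moves from 3×3 = 9 to 3.5×0.5 = 1.75; change = -7.25.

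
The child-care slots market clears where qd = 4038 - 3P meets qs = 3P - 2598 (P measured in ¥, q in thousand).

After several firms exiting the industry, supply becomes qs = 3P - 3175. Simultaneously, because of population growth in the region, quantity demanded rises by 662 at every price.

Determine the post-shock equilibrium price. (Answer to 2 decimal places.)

Before the shock: 4038 - 3P = 3P - 2598 ⇒ 6636 = 6P ⇒ P = 1106, q = 720.
The new curves are qd = 4700 - 3P (demand) and qs = 3P - 3175 (supply).
Clearing the new market: 4700 - 3P = 3P - 3175, so P = 1312.5 and q = 762.5.

1312.50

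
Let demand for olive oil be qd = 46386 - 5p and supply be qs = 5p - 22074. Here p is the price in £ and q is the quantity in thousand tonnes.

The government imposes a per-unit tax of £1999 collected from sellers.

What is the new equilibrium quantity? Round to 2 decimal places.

7158.50

Initially, 46386 - 5p = 5p - 22074, so 68460 = 10p and p = 6846, q = 12156.
Since sellers keep the price net of the tax, the effective supply curve becomes qs = 5p - 32069.
New equilibrium: 46386 - 5p = 5p - 32069 ⇒ 78455 = 10p ⇒ p = 7845.5, q = 7158.5.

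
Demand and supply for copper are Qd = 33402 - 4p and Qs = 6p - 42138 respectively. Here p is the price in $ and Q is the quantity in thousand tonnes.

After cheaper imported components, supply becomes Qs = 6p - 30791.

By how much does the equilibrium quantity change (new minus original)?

Before the shock: 33402 - 4p = 6p - 42138 ⇒ 75540 = 10p ⇒ p = 7554, Q = 3186.
After the shift, demand is Qd = 33402 - 4p and supply is Qs = 6p - 30791.
Setting them equal: 33402 - 4p = 6p - 30791 → 64193 = 10p, so p = 6419.3 and Q = 7724.8.
ΔQ = 7724.8 − 3186 = +4538.8.

+4538.8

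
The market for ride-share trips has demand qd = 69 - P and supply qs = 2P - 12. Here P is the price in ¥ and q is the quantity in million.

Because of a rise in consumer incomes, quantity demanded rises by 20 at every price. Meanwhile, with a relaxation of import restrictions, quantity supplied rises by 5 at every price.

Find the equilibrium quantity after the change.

57

Solve the original market: 69 - P = 2P - 12, hence P = 27 and q = 42.
With the change applied: demand qd = 89 - P, supply qs = 2P - 7.
New equilibrium: 89 - P = 2P - 7 ⇒ 96 = 3P ⇒ P = 32, q = 57.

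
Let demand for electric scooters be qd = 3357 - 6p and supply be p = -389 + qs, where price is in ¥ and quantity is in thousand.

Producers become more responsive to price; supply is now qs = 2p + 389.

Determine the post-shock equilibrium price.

371

Initially, 3357 - 6p = p + 389, so 2968 = 7p and p = 424, q = 813.
With the change applied: demand qd = 3357 - 6p, supply qs = 2p + 389.
New equilibrium: 3357 - 6p = 2p + 389 ⇒ 2968 = 8p ⇒ p = 371, q = 1131.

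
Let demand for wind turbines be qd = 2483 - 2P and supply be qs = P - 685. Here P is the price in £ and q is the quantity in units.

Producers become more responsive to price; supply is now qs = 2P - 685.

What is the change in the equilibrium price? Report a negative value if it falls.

-264

Original equilibrium: 2483 - 2P = P - 685 gives 3168 = 3P, so P = 1056 and q = 371.
The shock moves the curves to qd = 2483 - 2P and qs = 2P - 685.
Setting them equal: 2483 - 2P = 2P - 685 → 3168 = 4P, so P = 792 and q = 899.
ΔP = 792 − 1056 = -264.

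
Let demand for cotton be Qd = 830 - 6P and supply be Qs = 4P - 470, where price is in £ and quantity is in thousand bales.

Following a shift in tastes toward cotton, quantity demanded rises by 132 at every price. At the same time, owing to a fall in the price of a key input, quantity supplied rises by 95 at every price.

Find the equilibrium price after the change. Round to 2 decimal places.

Initially, 830 - 6P = 4P - 470, so 1300 = 10P and P = 130, Q = 50.
The shock moves the curves to Qd = 962 - 6P and Qs = 4P - 375.
New equilibrium: 962 - 6P = 4P - 375 ⇒ 1337 = 10P ⇒ P = 133.7, Q = 159.8.

133.70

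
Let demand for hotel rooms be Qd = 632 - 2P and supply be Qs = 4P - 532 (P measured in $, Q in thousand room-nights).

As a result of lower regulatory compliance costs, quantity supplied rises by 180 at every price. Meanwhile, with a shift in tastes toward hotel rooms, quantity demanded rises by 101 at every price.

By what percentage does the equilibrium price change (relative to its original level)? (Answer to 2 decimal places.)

Initially, 632 - 2P = 4P - 532, so 1164 = 6P and P = 194, Q = 244.
The shock moves the curves to Qd = 733 - 2P and Qs = 4P - 352.
Equate the new curves: 733 - 2P = 4P - 352, giving 1085 = 6P, P = 1085/6 ≈ 180.8333, Q = 1114/3 ≈ 371.3333.
%ΔP = (180.8333 − 194) / 194 × 100 = -6.79%.

-6.79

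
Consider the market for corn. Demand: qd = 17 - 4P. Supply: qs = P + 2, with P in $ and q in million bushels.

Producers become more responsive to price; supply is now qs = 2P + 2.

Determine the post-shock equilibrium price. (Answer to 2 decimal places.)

Initially, 17 - 4P = P + 2, so 15 = 5P and P = 3, q = 5.
The shock moves the curves to qd = 17 - 4P and qs = 2P + 2.
Setting them equal: 17 - 4P = 2P + 2 → 15 = 6P, so P = 2.5 and q = 7.

2.50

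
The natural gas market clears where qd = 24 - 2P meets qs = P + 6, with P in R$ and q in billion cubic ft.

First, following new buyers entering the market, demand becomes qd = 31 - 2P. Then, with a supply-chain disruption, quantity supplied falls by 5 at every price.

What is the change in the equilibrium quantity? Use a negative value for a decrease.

Original equilibrium: 24 - 2P = P + 6 gives 18 = 3P, so P = 6 and q = 12.
The shock moves the curves to qd = 31 - 2P and qs = P + 1.
Setting them equal: 31 - 2P = P + 1 → 30 = 3P, so P = 10 and q = 11.
Δq = 11 − 12 = -1.

-1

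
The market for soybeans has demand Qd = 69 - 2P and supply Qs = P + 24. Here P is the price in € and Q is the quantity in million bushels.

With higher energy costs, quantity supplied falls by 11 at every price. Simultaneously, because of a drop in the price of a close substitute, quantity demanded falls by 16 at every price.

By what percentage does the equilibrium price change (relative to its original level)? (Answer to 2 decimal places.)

Before the shock: 69 - 2P = P + 24 ⇒ 45 = 3P ⇒ P = 15, Q = 39.
The shock moves the curves to Qd = 53 - 2P and Qs = P + 13.
New equilibrium: 53 - 2P = P + 13 ⇒ 40 = 3P ⇒ P = 40/3 ≈ 13.3333, Q = 79/3 ≈ 26.3333.
%ΔP = (13.3333 − 15) / 15 × 100 = -11.11%.

-11.11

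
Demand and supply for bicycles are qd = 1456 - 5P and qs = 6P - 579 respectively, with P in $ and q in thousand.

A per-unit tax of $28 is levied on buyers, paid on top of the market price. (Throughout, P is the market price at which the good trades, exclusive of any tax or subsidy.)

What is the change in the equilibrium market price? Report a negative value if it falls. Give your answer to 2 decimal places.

Initially, 1456 - 5P = 6P - 579, so 2035 = 11P and P = 185, q = 531.
Since buyers pay the price plus the tax, the effective demand curve becomes qd = 1316 - 5P.
New equilibrium: 1316 - 5P = 6P - 579 ⇒ 1895 = 11P ⇒ P = 1895/11 ≈ 172.2727, q = 5001/11 ≈ 454.6364.
ΔP = 172.2727 − 185 = -12.73.

-12.73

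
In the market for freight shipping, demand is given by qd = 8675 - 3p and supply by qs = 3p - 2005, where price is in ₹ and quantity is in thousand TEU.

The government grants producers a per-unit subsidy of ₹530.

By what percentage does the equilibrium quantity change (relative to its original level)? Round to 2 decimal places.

Solve the original market: 8675 - 3p = 3p - 2005, hence p = 1780 and q = 3335.
Since sellers receive the price plus the subsidy, the effective supply curve becomes qs = 3p - 415.
Equate the new curves: 8675 - 3p = 3p - 415, giving 9090 = 6p, p = 1515, q = 4130.
%Δq = (4130 − 3335) / 3335 × 100 = +23.84%.

+23.84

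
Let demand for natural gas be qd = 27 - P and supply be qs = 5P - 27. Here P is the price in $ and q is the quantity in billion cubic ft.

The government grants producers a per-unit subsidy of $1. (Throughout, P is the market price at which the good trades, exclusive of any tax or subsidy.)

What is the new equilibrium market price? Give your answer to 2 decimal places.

Before the shock: 27 - P = 5P - 27 ⇒ 54 = 6P ⇒ P = 9, q = 18.
Since sellers receive the price plus the subsidy, the effective supply curve becomes qs = 5P - 22.
Equate the new curves: 27 - P = 5P - 22, giving 49 = 6P, P = 49/6 ≈ 8.1667, q = 113/6 ≈ 18.8333.

8.17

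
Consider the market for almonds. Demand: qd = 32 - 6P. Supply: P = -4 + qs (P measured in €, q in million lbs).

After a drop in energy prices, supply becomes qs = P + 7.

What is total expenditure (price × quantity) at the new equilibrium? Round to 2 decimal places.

37.76

Original equilibrium: 32 - 6P = P + 4 gives 28 = 7P, so P = 4 and q = 8.
With the change applied: demand qd = 32 - 6P, supply qs = P + 7.
Clearing the new market: 32 - 6P = P + 7, so P = 25/7 ≈ 3.5714 and q = 74/7 ≈ 10.5714.
New expenditure = 3.5714 × 10.5714 = 37.76.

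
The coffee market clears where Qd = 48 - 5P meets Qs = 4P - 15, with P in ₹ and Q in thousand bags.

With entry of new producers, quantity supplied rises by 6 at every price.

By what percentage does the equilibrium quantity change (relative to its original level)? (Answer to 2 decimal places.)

Initially, 48 - 5P = 4P - 15, so 63 = 9P and P = 7, Q = 13.
The shock moves the curves to Qd = 48 - 5P and Qs = 4P - 9.
Clearing the new market: 48 - 5P = 4P - 9, so P = 19/3 ≈ 6.3333 and Q = 49/3 ≈ 16.3333.
%ΔQ = (16.3333 − 13) / 13 × 100 = +25.64%.

+25.64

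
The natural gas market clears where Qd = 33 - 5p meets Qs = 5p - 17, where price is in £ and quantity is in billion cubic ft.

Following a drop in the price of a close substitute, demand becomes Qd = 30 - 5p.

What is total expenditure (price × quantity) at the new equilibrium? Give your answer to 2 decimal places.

30.55

Initially, 33 - 5p = 5p - 17, so 50 = 10p and p = 5, Q = 8.
With the change applied: demand Qd = 30 - 5p, supply Qs = 5p - 17.
Equate the new curves: 30 - 5p = 5p - 17, giving 47 = 10p, p = 4.7, Q = 6.5.
New expenditure = 4.7 × 6.5 = 30.55.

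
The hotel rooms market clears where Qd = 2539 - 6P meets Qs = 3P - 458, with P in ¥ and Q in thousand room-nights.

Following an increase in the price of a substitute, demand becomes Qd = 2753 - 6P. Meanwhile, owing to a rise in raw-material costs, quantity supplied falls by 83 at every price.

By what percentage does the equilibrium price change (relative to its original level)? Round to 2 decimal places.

+9.91

Original equilibrium: 2539 - 6P = 3P - 458 gives 2997 = 9P, so P = 333 and Q = 541.
After the shift, demand is Qd = 2753 - 6P and supply is Qs = 3P - 541.
Equate the new curves: 2753 - 6P = 3P - 541, giving 3294 = 9P, P = 366, Q = 557.
%ΔP = (366 − 333) / 333 × 100 = +9.91%.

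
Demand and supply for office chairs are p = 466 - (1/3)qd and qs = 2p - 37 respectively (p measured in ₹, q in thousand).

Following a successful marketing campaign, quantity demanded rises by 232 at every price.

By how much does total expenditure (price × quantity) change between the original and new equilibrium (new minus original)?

Solve the original market: 1398 - 3p = 2p - 37, hence p = 287 and q = 537.
After the shift, demand is qd = 1630 - 3p and supply is qs = 2p - 37.
Clearing the new market: 1630 - 3p = 2p - 37, so p = 333.4 and q = 629.8.
Expenditure moves from 287×537 = 154119 to 333.4×629.8 = 209975.32; change = +55856.32.

+55856.32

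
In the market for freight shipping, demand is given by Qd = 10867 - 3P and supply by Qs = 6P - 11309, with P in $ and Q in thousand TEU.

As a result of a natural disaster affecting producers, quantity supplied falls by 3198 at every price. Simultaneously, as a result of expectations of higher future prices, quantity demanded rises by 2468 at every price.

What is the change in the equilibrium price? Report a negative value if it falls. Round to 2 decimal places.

+629.56

Before the shock: 10867 - 3P = 6P - 11309 ⇒ 22176 = 9P ⇒ P = 2464, Q = 3475.
After the shift, demand is Qd = 13335 - 3P and supply is Qs = 6P - 14507.
New equilibrium: 13335 - 3P = 6P - 14507 ⇒ 27842 = 9P ⇒ P = 27842/9 ≈ 3093.5556, Q = 12163/3 ≈ 4054.3333.
ΔP = 3093.5556 − 2464 = +629.56.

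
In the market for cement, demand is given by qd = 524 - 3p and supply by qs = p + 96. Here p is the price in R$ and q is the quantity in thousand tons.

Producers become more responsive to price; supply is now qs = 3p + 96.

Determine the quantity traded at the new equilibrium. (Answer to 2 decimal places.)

310.00

Before the shock: 524 - 3p = p + 96 ⇒ 428 = 4p ⇒ p = 107, q = 203.
The shock moves the curves to qd = 524 - 3p and qs = 3p + 96.
Equate the new curves: 524 - 3p = 3p + 96, giving 428 = 6p, p = 214/3 ≈ 71.3333, q = 310.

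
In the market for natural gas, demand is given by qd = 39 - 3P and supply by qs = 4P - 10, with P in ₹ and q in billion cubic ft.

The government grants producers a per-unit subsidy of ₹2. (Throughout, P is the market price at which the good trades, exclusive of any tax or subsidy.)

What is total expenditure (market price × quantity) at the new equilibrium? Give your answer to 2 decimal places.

Before the shock: 39 - 3P = 4P - 10 ⇒ 49 = 7P ⇒ P = 7, q = 18.
Since sellers receive the price plus the subsidy, the effective supply curve becomes qs = 4P - 2.
Setting them equal: 39 - 3P = 4P - 2 → 41 = 7P, so P = 41/7 ≈ 5.8571 and q = 150/7 ≈ 21.4286.
New expenditure = 5.8571 × 21.4286 = 125.51.

125.51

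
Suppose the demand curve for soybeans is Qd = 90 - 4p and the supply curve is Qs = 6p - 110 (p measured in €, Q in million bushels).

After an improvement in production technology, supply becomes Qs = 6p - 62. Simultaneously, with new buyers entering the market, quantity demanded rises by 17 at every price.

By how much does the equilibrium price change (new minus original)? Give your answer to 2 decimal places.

-3.10

Solve the original market: 90 - 4p = 6p - 110, hence p = 20 and Q = 10.
The shock moves the curves to Qd = 107 - 4p and Qs = 6p - 62.
New equilibrium: 107 - 4p = 6p - 62 ⇒ 169 = 10p ⇒ p = 16.9, Q = 39.4.
Δp = 16.9 − 20 = -3.10.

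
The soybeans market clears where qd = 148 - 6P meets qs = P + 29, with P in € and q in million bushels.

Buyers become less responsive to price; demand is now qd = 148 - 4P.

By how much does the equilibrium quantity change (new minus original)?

Original equilibrium: 148 - 6P = P + 29 gives 119 = 7P, so P = 17 and q = 46.
After the shift, demand is qd = 148 - 4P and supply is qs = P + 29.
Clearing the new market: 148 - 4P = P + 29, so P = 23.8 and q = 52.8.
Δq = 52.8 − 46 = +6.8.

+6.8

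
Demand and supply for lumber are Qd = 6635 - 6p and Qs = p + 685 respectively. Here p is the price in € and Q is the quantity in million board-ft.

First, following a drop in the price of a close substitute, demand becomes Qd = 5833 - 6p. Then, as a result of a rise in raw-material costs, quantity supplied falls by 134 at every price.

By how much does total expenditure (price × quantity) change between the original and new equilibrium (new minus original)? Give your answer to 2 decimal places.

-319603.10

Initially, 6635 - 6p = p + 685, so 5950 = 7p and p = 850, Q = 1535.
The shock moves the curves to Qd = 5833 - 6p and Qs = p + 551.
Clearing the new market: 5833 - 6p = p + 551, so p = 5282/7 ≈ 754.5714 and Q = 9139/7 ≈ 1305.5714.
Expenditure moves from 850×1535 = 1304750 to 754.5714×1305.5714 = 985146.8980; change = -319603.10.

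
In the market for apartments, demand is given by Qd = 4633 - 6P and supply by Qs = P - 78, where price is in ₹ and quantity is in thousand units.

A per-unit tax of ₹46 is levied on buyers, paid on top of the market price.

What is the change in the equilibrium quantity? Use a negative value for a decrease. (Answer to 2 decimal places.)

Before the shock: 4633 - 6P = P - 78 ⇒ 4711 = 7P ⇒ P = 673, Q = 595.
Since buyers pay the price plus the tax, the effective demand curve becomes Qd = 4357 - 6P.
Equate the new curves: 4357 - 6P = P - 78, giving 4435 = 7P, P = 4435/7 ≈ 633.5714, Q = 3889/7 ≈ 555.5714.
ΔQ = 555.5714 − 595 = -39.43.

-39.43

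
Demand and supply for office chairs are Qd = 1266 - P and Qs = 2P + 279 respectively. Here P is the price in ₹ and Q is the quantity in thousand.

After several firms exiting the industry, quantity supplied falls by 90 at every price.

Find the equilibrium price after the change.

Solve the original market: 1266 - P = 2P + 279, hence P = 329 and Q = 937.
The shock moves the curves to Qd = 1266 - P and Qs = 2P + 189.
Setting them equal: 1266 - P = 2P + 189 → 1077 = 3P, so P = 359 and Q = 907.

359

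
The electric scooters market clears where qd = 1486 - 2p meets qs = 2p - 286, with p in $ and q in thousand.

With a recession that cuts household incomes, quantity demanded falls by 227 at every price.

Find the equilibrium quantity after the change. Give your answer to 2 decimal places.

Solve the original market: 1486 - 2p = 2p - 286, hence p = 443 and q = 600.
The new curves are qd = 1259 - 2p (demand) and qs = 2p - 286 (supply).
New equilibrium: 1259 - 2p = 2p - 286 ⇒ 1545 = 4p ⇒ p = 386.25, q = 486.5.

486.50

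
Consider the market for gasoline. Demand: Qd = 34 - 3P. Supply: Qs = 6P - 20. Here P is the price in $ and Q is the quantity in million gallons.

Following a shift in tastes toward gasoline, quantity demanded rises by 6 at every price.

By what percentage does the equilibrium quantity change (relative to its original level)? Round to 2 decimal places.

+25.00

Solve the original market: 34 - 3P = 6P - 20, hence P = 6 and Q = 16.
The shock moves the curves to Qd = 40 - 3P and Qs = 6P - 20.
Clearing the new market: 40 - 3P = 6P - 20, so P = 20/3 ≈ 6.6667 and Q = 20.
%ΔQ = (20 − 16) / 16 × 100 = +25.00%.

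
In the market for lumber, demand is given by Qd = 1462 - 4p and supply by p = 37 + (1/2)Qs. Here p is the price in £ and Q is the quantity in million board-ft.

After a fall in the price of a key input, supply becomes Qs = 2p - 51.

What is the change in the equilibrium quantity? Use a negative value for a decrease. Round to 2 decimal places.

+15.33

Initially, 1462 - 4p = 2p - 74, so 1536 = 6p and p = 256, Q = 438.
With the change applied: demand Qd = 1462 - 4p, supply Qs = 2p - 51.
Setting them equal: 1462 - 4p = 2p - 51 → 1513 = 6p, so p = 1513/6 ≈ 252.1667 and Q = 1360/3 ≈ 453.3333.
ΔQ = 453.3333 − 438 = +15.33.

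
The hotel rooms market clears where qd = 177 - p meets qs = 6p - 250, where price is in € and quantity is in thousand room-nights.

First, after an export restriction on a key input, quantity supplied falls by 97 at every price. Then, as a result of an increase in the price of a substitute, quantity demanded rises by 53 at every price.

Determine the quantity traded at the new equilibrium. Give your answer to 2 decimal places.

147.57

Solve the original market: 177 - p = 6p - 250, hence p = 61 and q = 116.
With the change applied: demand qd = 230 - p, supply qs = 6p - 347.
Equate the new curves: 230 - p = 6p - 347, giving 577 = 7p, p = 577/7 ≈ 82.4286, q = 1033/7 ≈ 147.5714.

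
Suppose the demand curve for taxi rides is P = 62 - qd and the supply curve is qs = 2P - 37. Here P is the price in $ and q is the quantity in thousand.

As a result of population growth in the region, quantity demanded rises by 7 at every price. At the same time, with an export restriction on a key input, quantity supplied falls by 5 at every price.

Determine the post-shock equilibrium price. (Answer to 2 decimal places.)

37.00

Before the shock: 62 - P = 2P - 37 ⇒ 99 = 3P ⇒ P = 33, q = 29.
With the change applied: demand qd = 69 - P, supply qs = 2P - 42.
Equate the new curves: 69 - P = 2P - 42, giving 111 = 3P, P = 37, q = 32.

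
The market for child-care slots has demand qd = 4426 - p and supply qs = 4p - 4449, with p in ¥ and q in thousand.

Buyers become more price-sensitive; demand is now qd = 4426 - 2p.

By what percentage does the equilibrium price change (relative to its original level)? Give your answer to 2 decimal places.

-16.67

Initially, 4426 - p = 4p - 4449, so 8875 = 5p and p = 1775, q = 2651.
The shock moves the curves to qd = 4426 - 2p and qs = 4p - 4449.
Equate the new curves: 4426 - 2p = 4p - 4449, giving 8875 = 6p, p = 8875/6 ≈ 1479.1667, q = 4403/3 ≈ 1467.6667.
%Δp = (1479.1667 − 1775) / 1775 × 100 = -16.67%.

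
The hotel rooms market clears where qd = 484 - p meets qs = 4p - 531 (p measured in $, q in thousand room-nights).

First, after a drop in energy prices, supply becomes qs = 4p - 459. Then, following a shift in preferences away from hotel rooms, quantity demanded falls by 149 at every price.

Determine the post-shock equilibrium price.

Original equilibrium: 484 - p = 4p - 531 gives 1015 = 5p, so p = 203 and q = 281.
The new curves are qd = 335 - p (demand) and qs = 4p - 459 (supply).
Setting them equal: 335 - p = 4p - 459 → 794 = 5p, so p = 158.8 and q = 176.2.

158.8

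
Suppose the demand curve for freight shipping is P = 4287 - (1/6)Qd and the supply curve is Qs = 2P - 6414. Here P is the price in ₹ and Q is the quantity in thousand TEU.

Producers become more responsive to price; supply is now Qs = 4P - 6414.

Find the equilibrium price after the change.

Before the shock: 25722 - 6P = 2P - 6414 ⇒ 32136 = 8P ⇒ P = 4017, Q = 1620.
After the shift, demand is Qd = 25722 - 6P and supply is Qs = 4P - 6414.
Setting them equal: 25722 - 6P = 4P - 6414 → 32136 = 10P, so P = 3213.6 and Q = 6440.4.

3213.6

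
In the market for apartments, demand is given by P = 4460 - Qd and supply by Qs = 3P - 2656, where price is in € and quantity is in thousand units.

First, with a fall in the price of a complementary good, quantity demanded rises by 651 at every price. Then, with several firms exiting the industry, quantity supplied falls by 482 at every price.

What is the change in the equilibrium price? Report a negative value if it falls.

Before the shock: 4460 - P = 3P - 2656 ⇒ 7116 = 4P ⇒ P = 1779, Q = 2681.
With the change applied: demand Qd = 5111 - P, supply Qs = 3P - 3138.
Setting them equal: 5111 - P = 3P - 3138 → 8249 = 4P, so P = 2062.25 and Q = 3048.75.
ΔP = 2062.25 − 1779 = +283.25.

+283.25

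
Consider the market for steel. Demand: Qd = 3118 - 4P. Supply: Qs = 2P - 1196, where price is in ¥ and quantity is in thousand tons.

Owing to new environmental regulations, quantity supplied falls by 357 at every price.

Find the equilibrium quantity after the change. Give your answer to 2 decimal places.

4.00

Before the shock: 3118 - 4P = 2P - 1196 ⇒ 4314 = 6P ⇒ P = 719, Q = 242.
With the change applied: demand Qd = 3118 - 4P, supply Qs = 2P - 1553.
Clearing the new market: 3118 - 4P = 2P - 1553, so P = 778.5 and Q = 4.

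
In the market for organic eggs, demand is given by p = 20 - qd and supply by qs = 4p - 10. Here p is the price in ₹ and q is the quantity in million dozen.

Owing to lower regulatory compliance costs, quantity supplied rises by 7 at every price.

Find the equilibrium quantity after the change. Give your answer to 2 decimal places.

Initially, 20 - p = 4p - 10, so 30 = 5p and p = 6, q = 14.
After the shift, demand is qd = 20 - p and supply is qs = 4p - 3.
Equate the new curves: 20 - p = 4p - 3, giving 23 = 5p, p = 4.6, q = 15.4.

15.40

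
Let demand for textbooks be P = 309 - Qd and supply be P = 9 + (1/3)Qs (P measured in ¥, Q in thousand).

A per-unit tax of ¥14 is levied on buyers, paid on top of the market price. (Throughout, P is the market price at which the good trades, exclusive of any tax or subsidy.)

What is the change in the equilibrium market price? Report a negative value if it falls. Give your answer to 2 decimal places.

-3.50

Original equilibrium: 309 - P = 3P - 27 gives 336 = 4P, so P = 84 and Q = 225.
Since buyers pay the price plus the tax, the effective demand curve becomes Qd = 295 - P.
New equilibrium: 295 - P = 3P - 27 ⇒ 322 = 4P ⇒ P = 80.5, Q = 214.5.
ΔP = 80.5 − 84 = -3.50.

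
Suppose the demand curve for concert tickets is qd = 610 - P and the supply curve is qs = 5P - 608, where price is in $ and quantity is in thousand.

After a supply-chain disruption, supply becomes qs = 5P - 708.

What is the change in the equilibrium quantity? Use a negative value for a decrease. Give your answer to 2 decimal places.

-16.67

Solve the original market: 610 - P = 5P - 608, hence P = 203 and q = 407.
The shock moves the curves to qd = 610 - P and qs = 5P - 708.
Clearing the new market: 610 - P = 5P - 708, so P = 659/3 ≈ 219.6667 and q = 1171/3 ≈ 390.3333.
Δq = 390.3333 − 407 = -16.67.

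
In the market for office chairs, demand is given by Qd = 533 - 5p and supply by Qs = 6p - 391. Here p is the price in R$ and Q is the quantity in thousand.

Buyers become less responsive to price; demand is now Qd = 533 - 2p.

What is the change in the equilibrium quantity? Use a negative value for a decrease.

+189

Before the shock: 533 - 5p = 6p - 391 ⇒ 924 = 11p ⇒ p = 84, Q = 113.
With the change applied: demand Qd = 533 - 2p, supply Qs = 6p - 391.
New equilibrium: 533 - 2p = 6p - 391 ⇒ 924 = 8p ⇒ p = 115.5, Q = 302.
ΔQ = 302 − 113 = +189.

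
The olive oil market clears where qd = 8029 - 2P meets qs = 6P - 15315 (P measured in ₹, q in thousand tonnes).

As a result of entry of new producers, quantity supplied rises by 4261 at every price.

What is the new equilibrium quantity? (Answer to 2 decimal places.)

3258.25

Solve the original market: 8029 - 2P = 6P - 15315, hence P = 2918 and q = 2193.
The shock moves the curves to qd = 8029 - 2P and qs = 6P - 11054.
New equilibrium: 8029 - 2P = 6P - 11054 ⇒ 19083 = 8P ⇒ P = 2385.375, q = 3258.25.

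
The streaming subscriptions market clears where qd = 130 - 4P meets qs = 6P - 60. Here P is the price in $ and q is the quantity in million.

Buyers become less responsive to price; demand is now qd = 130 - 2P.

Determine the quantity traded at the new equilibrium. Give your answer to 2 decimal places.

82.50

Initially, 130 - 4P = 6P - 60, so 190 = 10P and P = 19, q = 54.
With the change applied: demand qd = 130 - 2P, supply qs = 6P - 60.
Equate the new curves: 130 - 2P = 6P - 60, giving 190 = 8P, P = 23.75, q = 82.5.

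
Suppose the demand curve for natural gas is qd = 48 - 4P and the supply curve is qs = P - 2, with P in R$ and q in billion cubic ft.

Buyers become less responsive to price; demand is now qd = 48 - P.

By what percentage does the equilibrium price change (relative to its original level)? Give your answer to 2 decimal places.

+150.00

Initially, 48 - 4P = P - 2, so 50 = 5P and P = 10, q = 8.
The new curves are qd = 48 - P (demand) and qs = P - 2 (supply).
Clearing the new market: 48 - P = P - 2, so P = 25 and q = 23.
%ΔP = (25 − 10) / 10 × 100 = +150.00%.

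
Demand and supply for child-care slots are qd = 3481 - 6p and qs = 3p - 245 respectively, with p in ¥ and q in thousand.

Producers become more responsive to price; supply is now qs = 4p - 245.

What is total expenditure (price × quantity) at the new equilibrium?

Before the shock: 3481 - 6p = 3p - 245 ⇒ 3726 = 9p ⇒ p = 414, q = 997.
The new curves are qd = 3481 - 6p (demand) and qs = 4p - 245 (supply).
Equate the new curves: 3481 - 6p = 4p - 245, giving 3726 = 10p, p = 372.6, q = 1245.4.
New expenditure = 372.6 × 1245.4 = 464036.04.

464036.04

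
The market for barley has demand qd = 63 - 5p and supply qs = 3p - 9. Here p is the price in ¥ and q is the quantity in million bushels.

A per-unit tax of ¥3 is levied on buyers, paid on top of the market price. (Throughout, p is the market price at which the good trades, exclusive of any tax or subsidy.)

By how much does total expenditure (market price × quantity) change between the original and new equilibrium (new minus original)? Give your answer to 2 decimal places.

-73.83

Before the shock: 63 - 5p = 3p - 9 ⇒ 72 = 8p ⇒ p = 9, q = 18.
Since buyers pay the price plus the tax, the effective demand curve becomes qd = 48 - 5p.
Equate the new curves: 48 - 5p = 3p - 9, giving 57 = 8p, p = 7.125, q = 12.375.
Expenditure moves from 9×18 = 162 to 7.125×12.375 = 88.171875; change = -73.83.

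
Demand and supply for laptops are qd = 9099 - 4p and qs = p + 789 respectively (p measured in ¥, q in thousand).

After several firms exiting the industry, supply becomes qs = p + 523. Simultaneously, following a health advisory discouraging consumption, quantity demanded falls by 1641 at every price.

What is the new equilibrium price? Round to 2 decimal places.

Solve the original market: 9099 - 4p = p + 789, hence p = 1662 and q = 2451.
After the shift, demand is qd = 7458 - 4p and supply is qs = p + 523.
New equilibrium: 7458 - 4p = p + 523 ⇒ 6935 = 5p ⇒ p = 1387, q = 1910.

1387.00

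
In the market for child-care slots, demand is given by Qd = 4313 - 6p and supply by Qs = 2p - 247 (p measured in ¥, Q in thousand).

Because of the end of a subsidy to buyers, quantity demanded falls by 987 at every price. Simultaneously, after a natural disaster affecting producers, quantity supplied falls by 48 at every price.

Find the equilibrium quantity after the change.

610.25

Solve the original market: 4313 - 6p = 2p - 247, hence p = 570 and Q = 893.
After the shift, demand is Qd = 3326 - 6p and supply is Qs = 2p - 295.
Clearing the new market: 3326 - 6p = 2p - 295, so p = 452.625 and Q = 610.25.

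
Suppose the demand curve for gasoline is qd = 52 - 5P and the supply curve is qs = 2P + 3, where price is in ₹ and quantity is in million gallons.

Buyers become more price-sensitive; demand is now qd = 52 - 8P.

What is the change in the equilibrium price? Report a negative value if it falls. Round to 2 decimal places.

Original equilibrium: 52 - 5P = 2P + 3 gives 49 = 7P, so P = 7 and q = 17.
After the shift, demand is qd = 52 - 8P and supply is qs = 2P + 3.
Equate the new curves: 52 - 8P = 2P + 3, giving 49 = 10P, P = 4.9, q = 12.8.
ΔP = 4.9 − 7 = -2.10.

-2.10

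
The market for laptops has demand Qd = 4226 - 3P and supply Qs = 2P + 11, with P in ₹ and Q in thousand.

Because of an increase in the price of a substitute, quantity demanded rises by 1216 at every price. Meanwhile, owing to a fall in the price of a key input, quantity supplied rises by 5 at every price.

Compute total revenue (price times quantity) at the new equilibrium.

Before the shock: 4226 - 3P = 2P + 11 ⇒ 4215 = 5P ⇒ P = 843, Q = 1697.
The new curves are Qd = 5442 - 3P (demand) and Qs = 2P + 16 (supply).
Setting them equal: 5442 - 3P = 2P + 16 → 5426 = 5P, so P = 1085.2 and Q = 2186.4.
New expenditure = 1085.2 × 2186.4 = 2372681.28.

2372681.28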